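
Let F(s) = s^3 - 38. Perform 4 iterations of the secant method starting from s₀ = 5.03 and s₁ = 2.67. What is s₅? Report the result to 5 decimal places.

3.36185

F(5.03) = 89.2635270, F(2.67) = -18.9658370
s₂ = 2.6700000 − (-18.9658370)·(2.6700000 − 5.0300000) / (-18.9658370 − 89.2635270) = 2.6700000 − (44.7593753)/(-108.2293640) = 3.0835604
F(3.0835604) = -8.6804457
s₃ = 3.0835604 − (-8.6804457)·(3.0835604 − 2.6700000) / (-8.6804457 − (-18.9658370)) = 3.0835604 − (-3.5898883)/(10.2853913) = 3.4325882
F(3.4325882) = 2.4450271
s₄ = 3.4325882 − 2.4450271·(3.4325882 − 3.0835604) / (2.4450271 − (-8.6804457)) = 3.4325882 − (0.8533826)/(11.1254728) = 3.3558830
F(3.3558830) = -0.2062128
s₅ = 3.3558830 − (-0.2062128)·(3.3558830 − 3.4325882) / (-0.2062128 − 2.4450271) = 3.3558830 − (0.0158176)/(-2.6512399) = 3.3618491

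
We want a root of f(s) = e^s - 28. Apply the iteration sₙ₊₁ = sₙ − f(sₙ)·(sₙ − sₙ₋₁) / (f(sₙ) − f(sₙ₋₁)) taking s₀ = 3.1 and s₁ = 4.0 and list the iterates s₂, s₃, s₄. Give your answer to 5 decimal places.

f(3.1) = -5.8020487, f(4.0) = 26.5981500
s₂ = 4.0000000 − 26.5981500·(4.0000000 − 3.1000000) / (26.5981500 − (-5.8020487)) = 4.0000000 − (23.9383350)/(32.4001988) = 3.2611670
f(3.2611670) = -1.9200445
s₃ = 3.2611670 − (-1.9200445)·(3.2611670 − 4.0000000) / (-1.9200445 − 26.5981500) = 3.2611670 − (1.4185922)/(-28.5181945) = 3.3109104
f(3.3109104) = -0.5899307
s₄ = 3.3109104 − (-0.5899307)·(3.3109104 − 3.2611670) / (-0.5899307 − (-1.9200445)) = 3.3109104 − (-0.0293452)/(1.3301138) = 3.3329726

3.26117, 3.31091, 3.33297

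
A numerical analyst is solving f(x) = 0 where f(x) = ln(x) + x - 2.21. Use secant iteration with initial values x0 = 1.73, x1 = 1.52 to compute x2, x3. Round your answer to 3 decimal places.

1.688, 1.687

f(1.73) = 0.06812, f(1.52) = -0.27129
x2 = 1.52000 − (-0.27129)·(1.52000 − 1.73000) / (-0.27129 − 0.06812) = 1.52000 − (0.05697)/(-0.33941) = 1.68785
f(1.68785) = 0.00131
x3 = 1.68785 − 0.00131·(1.68785 − 1.52000) / (0.00131 − (-0.27129)) = 1.68785 − (0.00022)/(0.27260) = 1.68705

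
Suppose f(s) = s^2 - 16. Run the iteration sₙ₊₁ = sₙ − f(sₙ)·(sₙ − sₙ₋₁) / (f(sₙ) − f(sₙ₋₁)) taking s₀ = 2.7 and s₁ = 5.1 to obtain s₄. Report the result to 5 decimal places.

f(2.7) = -8.7100000, f(5.1) = 10.0100000
s₂ = 5.1000000 − 10.0100000·(5.1000000 − 2.7000000) / (10.0100000 − (-8.7100000)) = 5.1000000 − (24.0240000)/(18.7200000) = 3.8166667
f(3.8166667) = -1.4330556
s₃ = 3.8166667 − (-1.4330556)·(3.8166667 − 5.1000000) / (-1.4330556 − 10.0100000) = 3.8166667 − (1.8390880)/(-11.4430556) = 3.9773832
f(3.9773832) = -0.1804231
s₄ = 3.9773832 − (-0.1804231)·(3.9773832 − 3.8166667) / (-0.1804231 − (-1.4330556)) = 3.9773832 − (-0.0289970)/(1.2526325) = 4.0005320

4.00053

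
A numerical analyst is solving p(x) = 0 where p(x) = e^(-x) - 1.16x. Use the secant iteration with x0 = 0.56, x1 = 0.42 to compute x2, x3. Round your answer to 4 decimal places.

p(0.56) = -0.078391, p(0.42) = 0.169847
x2 = 0.420000 − 0.169847·(0.420000 − 0.560000) / (0.169847 − (-0.078391)) = 0.420000 − (-0.023779)/(0.248238) = 0.515789
p(0.515789) = -0.001287
x3 = 0.515789 − (-0.001287)·(0.515789 − 0.420000) / (-0.001287 − 0.169847) = 0.515789 − (-0.000123)/(-0.171133) = 0.515069

0.5158, 0.5151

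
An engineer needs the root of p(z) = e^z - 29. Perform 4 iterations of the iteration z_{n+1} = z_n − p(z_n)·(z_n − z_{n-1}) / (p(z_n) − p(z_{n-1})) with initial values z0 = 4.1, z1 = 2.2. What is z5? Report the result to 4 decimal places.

p(4.1) = 31.340288, p(2.2) = -19.974987
z2 = 2.200000 − (-19.974987)·(2.200000 − 4.100000) / (-19.974987 − 31.340288) = 2.200000 − (37.952474)/(-51.315274) = 2.939594
p(2.939594) = -10.091830
z3 = 2.939594 − (-10.091830)·(2.939594 − 2.200000) / (-10.091830 − (-19.974987)) = 2.939594 − (-7.463858)/(9.883157) = 3.694804
p(3.694804) = 11.237687
z4 = 3.694804 − 11.237687·(3.694804 − 2.939594) / (11.237687 − (-10.091830)) = 3.694804 − (8.486812)/(21.329517) = 3.296914
p(3.296914) = -1.970915
z5 = 3.296914 − (-1.970915)·(3.296914 − 3.694804) / (-1.970915 − 11.237687) = 3.296914 − (0.784208)/(-13.208602) = 3.356285

3.3563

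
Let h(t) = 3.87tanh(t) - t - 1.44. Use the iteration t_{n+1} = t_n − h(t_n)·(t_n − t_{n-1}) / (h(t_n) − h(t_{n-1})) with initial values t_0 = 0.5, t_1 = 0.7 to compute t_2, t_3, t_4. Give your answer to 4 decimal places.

0.5865, 0.5776, 0.5785

h(0.5) = -0.151607, h(0.7) = 0.198903
t_2 = 0.700000 − 0.198903·(0.700000 − 0.500000) / (0.198903 − (-0.151607)) = 0.700000 − (0.039781)/(0.350510) = 0.586506
h(0.586506) = 0.014448
t_3 = 0.586506 − 0.014448·(0.586506 − 0.700000) / (0.014448 − 0.198903) = 0.586506 − (-0.001640)/(-0.184456) = 0.577617
h(0.577617) = -0.001613
t_4 = 0.577617 − (-0.001613)·(0.577617 − 0.586506) / (-0.001613 − 0.014448) = 0.577617 − (0.000014)/(-0.016061) = 0.578510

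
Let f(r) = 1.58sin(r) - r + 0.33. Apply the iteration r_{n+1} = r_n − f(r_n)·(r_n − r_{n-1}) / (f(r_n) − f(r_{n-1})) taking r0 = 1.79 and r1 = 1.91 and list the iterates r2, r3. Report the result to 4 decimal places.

1.8473, 1.8491

f(1.79) = 0.082192, f(1.91) = -0.090029
r2 = 1.910000 − (-0.090029)·(1.910000 − 1.790000) / (-0.090029 − 0.082192) = 1.910000 − (-0.010803)/(-0.172221) = 1.847270
f(1.847270) = 0.002728
r3 = 1.847270 − 0.002728·(1.847270 − 1.910000) / (0.002728 − (-0.090029)) = 1.847270 − (-0.000171)/(0.092757) = 1.849115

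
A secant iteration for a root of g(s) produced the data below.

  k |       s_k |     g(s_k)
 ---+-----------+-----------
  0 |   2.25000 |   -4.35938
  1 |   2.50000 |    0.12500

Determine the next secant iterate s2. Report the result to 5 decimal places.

s2 = 2.50000 − 0.12500·(2.50000 − 2.25000) / (0.12500 − (-4.35938))
   = 2.50000 − (0.0312500)/(4.4843800) = 2.4930314

2.49303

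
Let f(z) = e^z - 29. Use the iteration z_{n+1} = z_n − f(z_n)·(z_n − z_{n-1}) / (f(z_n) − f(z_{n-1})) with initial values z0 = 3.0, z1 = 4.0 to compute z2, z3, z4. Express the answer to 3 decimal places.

3.258, 3.336, 3.369

f(3.0) = -8.91446, f(4.0) = 25.59815
z2 = 4.00000 − 25.59815·(4.00000 − 3.00000) / (25.59815 − (-8.91446)) = 4.00000 − (25.59815)/(34.51261) = 3.25830
f(3.25830) = -2.99482
z3 = 3.25830 − (-2.99482)·(3.25830 − 4.00000) / (-2.99482 − 25.59815) = 3.25830 − (2.22127)/(-28.59297) = 3.33598
f(3.33598) = -0.89404
z4 = 3.33598 − (-0.89404)·(3.33598 − 3.25830) / (-0.89404 − (-2.99482)) = 3.33598 − (-0.06945)/(2.10078) = 3.36904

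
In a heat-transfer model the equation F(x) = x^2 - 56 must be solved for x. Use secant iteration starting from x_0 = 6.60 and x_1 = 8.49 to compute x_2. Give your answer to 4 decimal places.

F(6.60) = -12.440000, F(8.49) = 16.080100
x_2 = 8.490000 − 16.080100·(8.490000 − 6.600000) / (16.080100 − (-12.440000)) = 8.490000 − (30.391389)/(28.520100) = 7.424387

7.4244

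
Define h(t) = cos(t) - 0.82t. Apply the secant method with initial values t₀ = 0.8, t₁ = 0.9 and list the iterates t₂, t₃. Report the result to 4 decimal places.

h(0.8) = 0.040707, h(0.9) = -0.116390
t₂ = 0.900000 − (-0.116390)·(0.900000 − 0.800000) / (-0.116390 − 0.040707) = 0.900000 − (-0.011639)/(-0.157097) = 0.825912
h(0.825912) = 0.000639
t₃ = 0.825912 − 0.000639·(0.825912 − 0.900000) / (0.000639 − (-0.116390)) = 0.825912 − (-0.000047)/(0.117029) = 0.826316

0.8259, 0.8263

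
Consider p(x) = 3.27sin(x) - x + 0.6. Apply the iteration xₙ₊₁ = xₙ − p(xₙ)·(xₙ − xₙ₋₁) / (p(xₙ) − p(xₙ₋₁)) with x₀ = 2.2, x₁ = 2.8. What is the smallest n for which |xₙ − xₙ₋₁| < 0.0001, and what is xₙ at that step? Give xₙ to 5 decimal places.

n = 5, xₙ = 2.51568

p(2.2) = 1.0437832, p(2.8) = -1.1045887
x₂ = 2.8000000 − (-1.1045887)·(0.6000000)/(-2.1483720) = 2.4915091;  |Δ| = 0.3084909
p(2.4915091) = 0.0876680
x₃ = 2.4915091 − 0.0876680·(-0.3084909)/(1.1922568) = 2.5141928;  |Δ| = 0.0226837
p(2.5141928) = 0.0054339
x₄ = 2.5141928 − 0.0054339·(0.0226837)/(-0.0822341) = 2.5156917;  |Δ| = 0.0014989
p(2.5156917) = -0.0000351
x₅ = 2.5156917 − (-0.0000351)·(0.0014989)/(-0.0054690) = 2.5156821;  |Δ| = 0.0000096
|x₅ − x₄| = 0.0000096 < 0.0001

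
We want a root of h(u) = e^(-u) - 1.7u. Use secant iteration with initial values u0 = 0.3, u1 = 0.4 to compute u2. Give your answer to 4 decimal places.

0.3960

h(0.3) = 0.230818, h(0.4) = -0.009680
u2 = 0.400000 − (-0.009680)·(0.400000 − 0.300000) / (-0.009680 − 0.230818) = 0.400000 − (-0.000968)/(-0.240498) = 0.395975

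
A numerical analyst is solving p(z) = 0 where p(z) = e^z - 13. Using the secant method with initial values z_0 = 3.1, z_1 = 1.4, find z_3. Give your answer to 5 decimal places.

p(3.1) = 9.1979513, p(1.4) = -8.9448000
z_2 = 1.4000000 − (-8.9448000)·(1.4000000 − 3.1000000) / (-8.9448000 − 9.1979513) = 1.4000000 − (15.2061601)/(-18.1427513) = 2.2381397
p(2.2381397) = -3.6241269
z_3 = 2.2381397 − (-3.6241269)·(2.2381397 − 1.4000000) / (-3.6241269 − (-8.9448000)) = 2.2381397 − (-3.0375246)/(5.3206731) = 2.8090307

2.80903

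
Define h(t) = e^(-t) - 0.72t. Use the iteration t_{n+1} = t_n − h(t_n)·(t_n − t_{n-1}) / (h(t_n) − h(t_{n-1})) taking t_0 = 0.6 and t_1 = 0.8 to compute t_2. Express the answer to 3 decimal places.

h(0.6) = 0.11681, h(0.8) = -0.12667
t_2 = 0.80000 − (-0.12667)·(0.80000 − 0.60000) / (-0.12667 − 0.11681) = 0.80000 − (-0.02533)/(-0.24348) = 0.69595

0.696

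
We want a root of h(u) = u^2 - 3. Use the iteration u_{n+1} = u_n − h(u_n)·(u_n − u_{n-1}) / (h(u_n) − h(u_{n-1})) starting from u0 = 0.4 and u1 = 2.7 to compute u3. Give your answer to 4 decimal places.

h(0.4) = -2.840000, h(2.7) = 4.290000
u2 = 2.700000 − 4.290000·(2.700000 − 0.400000) / (4.290000 − (-2.840000)) = 2.700000 − (9.867000)/(7.130000) = 1.316129
h(1.316129) = -1.267804
u3 = 1.316129 − (-1.267804)·(1.316129 − 2.700000) / (-1.267804 − 4.290000) = 1.316129 − (1.754478)/(-5.557804) = 1.631807

1.6318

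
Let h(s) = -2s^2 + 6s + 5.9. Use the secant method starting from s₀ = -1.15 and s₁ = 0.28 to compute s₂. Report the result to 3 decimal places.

-0.679

h(-1.15) = -3.64500, h(0.28) = 7.42320
s₂ = 0.28000 − 7.42320·(0.28000 − (-1.15000)) / (7.42320 − (-3.64500)) = 0.28000 − (10.61518)/(11.06820) = -0.67907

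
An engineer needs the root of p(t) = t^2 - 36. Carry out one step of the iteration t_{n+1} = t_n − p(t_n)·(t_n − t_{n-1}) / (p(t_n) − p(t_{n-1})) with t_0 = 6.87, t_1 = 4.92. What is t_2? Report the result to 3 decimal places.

p(6.87) = 11.19690, p(4.92) = -11.79360
t_2 = 4.92000 − (-11.79360)·(4.92000 − 6.87000) / (-11.79360 − 11.19690) = 4.92000 − (22.99752)/(-22.99050) = 5.92031

5.920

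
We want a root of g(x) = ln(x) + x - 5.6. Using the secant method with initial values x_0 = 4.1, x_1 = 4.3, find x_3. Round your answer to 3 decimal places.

g(4.1) = -0.08901, g(4.3) = 0.15862
x_2 = 4.30000 − 0.15862·(4.30000 − 4.10000) / (0.15862 − (-0.08901)) = 4.30000 − (0.03172)/(0.24763) = 4.17189
g(4.17189) = 0.00026
x_3 = 4.17189 − 0.00026·(4.17189 − 4.30000) / (0.00026 − 0.15862) = 4.17189 − (-0.00003)/(-0.15835) = 4.17168

4.172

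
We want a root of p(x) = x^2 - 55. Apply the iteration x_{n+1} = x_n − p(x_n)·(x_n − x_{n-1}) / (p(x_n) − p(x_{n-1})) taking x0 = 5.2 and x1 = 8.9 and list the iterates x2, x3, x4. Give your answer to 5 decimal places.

7.18298, 7.39468, 7.41654

p(5.2) = -27.9600000, p(8.9) = 24.2100000
x2 = 8.9000000 − 24.2100000·(8.9000000 − 5.2000000) / (24.2100000 − (-27.9600000)) = 8.9000000 − (89.5770000)/(52.1700000) = 7.1829787
p(7.1829787) = -3.4048167
x3 = 7.1829787 − (-3.4048167)·(7.1829787 − 8.9000000) / (-3.4048167 − 24.2100000) = 7.1829787 − (5.8461426)/(-27.6148167) = 7.3946818
p(7.3946818) = -0.3186805
x4 = 7.3946818 − (-0.3186805)·(7.3946818 − 7.1829787) / (-0.3186805 − (-3.4048167)) = 7.3946818 − (-0.0674657)/(3.0861361) = 7.4165427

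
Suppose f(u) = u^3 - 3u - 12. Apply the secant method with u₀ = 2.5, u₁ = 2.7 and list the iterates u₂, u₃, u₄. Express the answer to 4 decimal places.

2.7241, 2.7219, 2.7219

f(2.5) = -3.875000, f(2.7) = -0.417000
u₂ = 2.700000 − (-0.417000)·(2.700000 − 2.500000) / (-0.417000 − (-3.875000)) = 2.700000 − (-0.083400)/(3.458000) = 2.724118
f(2.724118) = 0.042832
u₃ = 2.724118 − 0.042832·(2.724118 − 2.700000) / (0.042832 − (-0.417000)) = 2.724118 − (0.001033)/(0.459832) = 2.721871
f(2.721871) = -0.000400
u₄ = 2.721871 − (-0.000400)·(2.721871 − 2.724118) / (-0.000400 − 0.042832) = 2.721871 − (0.000001)/(-0.043232) = 2.721892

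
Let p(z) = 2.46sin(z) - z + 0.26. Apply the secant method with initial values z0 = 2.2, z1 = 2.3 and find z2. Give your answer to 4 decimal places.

p(2.2) = 0.048901, p(2.3) = -0.205565
z2 = 2.300000 − (-0.205565)·(2.300000 − 2.200000) / (-0.205565 − 0.048901) = 2.300000 − (-0.020557)/(-0.254466) = 2.219217

2.2192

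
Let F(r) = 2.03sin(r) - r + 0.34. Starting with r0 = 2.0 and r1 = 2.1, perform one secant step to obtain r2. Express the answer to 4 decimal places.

F(2.0) = 0.185874, F(2.1) = -0.007685
r2 = 2.100000 − (-0.007685)·(2.100000 − 2.000000) / (-0.007685 − 0.185874) = 2.100000 − (-0.000768)/(-0.193559) = 2.096030

2.0960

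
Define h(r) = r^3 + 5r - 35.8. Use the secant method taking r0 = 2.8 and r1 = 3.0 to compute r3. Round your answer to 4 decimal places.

h(2.8) = 0.152000, h(3.0) = 6.200000
r2 = 3.000000 − 6.200000·(3.000000 − 2.800000) / (6.200000 − 0.152000) = 3.000000 − (1.240000)/(6.048000) = 2.794974
h(2.794974) = 0.008858
r3 = 2.794974 − 0.008858·(2.794974 − 3.000000) / (0.008858 − 6.200000) = 2.794974 − (-0.001816)/(-6.191142) = 2.794680

2.7947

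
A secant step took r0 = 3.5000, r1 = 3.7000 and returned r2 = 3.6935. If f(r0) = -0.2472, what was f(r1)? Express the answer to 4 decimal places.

0.0083

The secant line through (3.5000, -0.2472) and (3.7000, f(r1)) crosses zero at r2 = 3.6935.
So (3.5000, -0.2472), (3.7000, f(r1)), (3.6935, 0) are collinear:
f(r1) = -0.2472 · (3.7000 − 3.6935) / (3.5000 − 3.6935) = -0.2472 · (0.006500)/(-0.193500) = 0.008304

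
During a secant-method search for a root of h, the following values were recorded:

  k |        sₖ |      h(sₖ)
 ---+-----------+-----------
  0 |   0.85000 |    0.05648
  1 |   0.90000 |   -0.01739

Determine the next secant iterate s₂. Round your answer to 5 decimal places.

0.88823

s₂ = 0.90000 − (-0.01739)·(0.90000 − 0.85000) / (-0.01739 − 0.05648)
   = 0.90000 − (-0.0008695)/(-0.0738700) = 0.8882293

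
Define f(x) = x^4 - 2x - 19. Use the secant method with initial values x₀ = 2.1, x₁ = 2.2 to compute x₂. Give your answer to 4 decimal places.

2.1993

f(2.1) = -3.751900, f(2.2) = 0.025600
x₂ = 2.200000 − 0.025600·(2.200000 − 2.100000) / (0.025600 − (-3.751900)) = 2.200000 − (0.002560)/(3.777500) = 2.199322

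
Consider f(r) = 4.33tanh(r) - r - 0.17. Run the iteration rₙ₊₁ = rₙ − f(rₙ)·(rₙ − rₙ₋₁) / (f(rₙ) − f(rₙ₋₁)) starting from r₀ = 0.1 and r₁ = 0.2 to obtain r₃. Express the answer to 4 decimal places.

f(0.1) = 0.161562, f(0.2) = 0.484635
r₂ = 0.200000 − 0.484635·(0.200000 − 0.100000) / (0.484635 − 0.161562) = 0.200000 − (0.048464)/(0.323073) = 0.049992
f(0.049992) = -0.003707
r₃ = 0.049992 − (-0.003707)·(0.049992 − 0.200000) / (-0.003707 − 0.484635) = 0.049992 − (0.000556)/(-0.488342) = 0.051131

0.0511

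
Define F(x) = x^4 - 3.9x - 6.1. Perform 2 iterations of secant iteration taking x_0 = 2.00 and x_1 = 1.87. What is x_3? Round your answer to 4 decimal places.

F(2.00) = 2.100000, F(1.87) = -1.164690
x_2 = 1.870000 − (-1.164690)·(1.870000 − 2.000000) / (-1.164690 − 2.100000) = 1.870000 − (0.151410)/(-3.264690) = 1.916378
F(1.916378) = -0.086584
x_3 = 1.916378 − (-0.086584)·(1.916378 − 1.870000) / (-0.086584 − (-1.164690)) = 1.916378 − (-0.004016)/(1.078106) = 1.920103

1.9201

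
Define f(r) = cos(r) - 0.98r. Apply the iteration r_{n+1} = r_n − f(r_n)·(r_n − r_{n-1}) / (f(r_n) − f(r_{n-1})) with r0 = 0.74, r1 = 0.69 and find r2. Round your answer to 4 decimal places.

f(0.74) = 0.013269, f(0.69) = 0.095046
r2 = 0.690000 − 0.095046·(0.690000 − 0.740000) / (0.095046 − 0.013269) = 0.690000 − (-0.004752)/(0.081777) = 0.748113

0.7481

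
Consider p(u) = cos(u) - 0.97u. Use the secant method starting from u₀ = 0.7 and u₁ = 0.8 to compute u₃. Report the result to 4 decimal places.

p(0.7) = 0.085842, p(0.8) = -0.079293
u₂ = 0.800000 − (-0.079293)·(0.800000 − 0.700000) / (-0.079293 − 0.085842) = 0.800000 − (-0.007929)/(-0.165135) = 0.751983
p(0.751983) = 0.000912
u₃ = 0.751983 − 0.000912·(0.751983 − 0.800000) / (0.000912 − (-0.079293)) = 0.751983 − (-0.000044)/(0.080206) = 0.752529

0.7525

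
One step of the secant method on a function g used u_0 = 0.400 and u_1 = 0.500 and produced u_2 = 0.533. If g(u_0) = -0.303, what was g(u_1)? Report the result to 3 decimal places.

-0.075

The secant line through (0.400, -0.303) and (0.500, g(u_1)) crosses zero at u_2 = 0.533.
So (0.400, -0.303), (0.500, g(u_1)), (0.533, 0) are collinear:
g(u_1) = -0.303 · (0.500 − 0.533) / (0.400 − 0.533) = -0.303 · (-0.03300)/(-0.13300) = -0.07518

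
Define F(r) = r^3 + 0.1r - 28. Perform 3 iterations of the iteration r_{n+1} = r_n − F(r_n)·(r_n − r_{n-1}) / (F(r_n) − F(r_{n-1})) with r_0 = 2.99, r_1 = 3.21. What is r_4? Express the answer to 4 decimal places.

3.0256

F(2.99) = -0.970101, F(3.21) = 5.397161
r_2 = 3.210000 − 5.397161·(3.210000 − 2.990000) / (5.397161 − (-0.970101)) = 3.210000 − (1.187375)/(6.367262) = 3.023519
F(3.023519) = -0.057653
r_3 = 3.023519 − (-0.057653)·(3.023519 − 3.210000) / (-0.057653 − 5.397161) = 3.023519 − (0.010751)/(-5.454814) = 3.025490
F(3.025490) = -0.003367
r_4 = 3.025490 − (-0.003367)·(3.025490 − 3.023519) / (-0.003367 − (-0.057653)) = 3.025490 − (-0.000007)/(0.054285) = 3.025612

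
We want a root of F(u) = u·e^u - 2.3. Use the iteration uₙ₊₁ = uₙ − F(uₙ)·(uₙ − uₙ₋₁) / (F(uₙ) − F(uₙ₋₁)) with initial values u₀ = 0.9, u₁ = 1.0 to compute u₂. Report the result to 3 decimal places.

F(0.9) = -0.08636, F(1.0) = 0.41828
u₂ = 1.00000 − 0.41828·(1.00000 − 0.90000) / (0.41828 − (-0.08636)) = 1.00000 − (0.04183)/(0.50464) = 0.91711

0.917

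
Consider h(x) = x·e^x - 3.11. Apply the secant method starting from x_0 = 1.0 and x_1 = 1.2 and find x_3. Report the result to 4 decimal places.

1.0678

h(1.0) = -0.391718, h(1.2) = 0.874140
x_2 = 1.200000 − 0.874140·(1.200000 − 1.000000) / (0.874140 − (-0.391718)) = 1.200000 − (0.174828)/(1.265858) = 1.061890
h(1.061890) = -0.039195
x_3 = 1.061890 − (-0.039195)·(1.061890 − 1.200000) / (-0.039195 − 0.874140) = 1.061890 − (0.005413)/(-0.913335) = 1.067817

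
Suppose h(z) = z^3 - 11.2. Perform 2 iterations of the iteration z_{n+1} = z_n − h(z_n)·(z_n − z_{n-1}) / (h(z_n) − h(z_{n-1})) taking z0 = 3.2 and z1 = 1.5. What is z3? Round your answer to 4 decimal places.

2.3703

h(3.2) = 21.568000, h(1.5) = -7.825000
z2 = 1.500000 − (-7.825000)·(1.500000 − 3.200000) / (-7.825000 − 21.568000) = 1.500000 − (13.302500)/(-29.393000) = 1.952574
h(1.952574) = -3.755726
z3 = 1.952574 − (-3.755726)·(1.952574 − 1.500000) / (-3.755726 − (-7.825000)) = 1.952574 − (-1.699743)/(4.069274) = 2.370276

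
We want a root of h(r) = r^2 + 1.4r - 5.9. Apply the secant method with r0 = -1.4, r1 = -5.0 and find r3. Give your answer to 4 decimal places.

h(-1.4) = -5.900000, h(-5.0) = 12.100000
r2 = -5.000000 − 12.100000·(-5.000000 − (-1.400000)) / (12.100000 − (-5.900000)) = -5.000000 − (-43.560000)/(18.000000) = -2.580000
h(-2.580000) = -2.855600
r3 = -2.580000 − (-2.855600)·(-2.580000 − (-5.000000)) / (-2.855600 − 12.100000) = -2.580000 − (-6.910552)/(-14.955600) = -3.042071

-3.0421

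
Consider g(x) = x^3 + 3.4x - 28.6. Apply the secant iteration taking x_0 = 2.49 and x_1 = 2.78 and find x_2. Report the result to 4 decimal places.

g(2.49) = -4.695751, g(2.78) = 2.336952
x_2 = 2.780000 − 2.336952·(2.780000 − 2.490000) / (2.336952 − (-4.695751)) = 2.780000 − (0.677716)/(7.032703) = 2.683634

2.6836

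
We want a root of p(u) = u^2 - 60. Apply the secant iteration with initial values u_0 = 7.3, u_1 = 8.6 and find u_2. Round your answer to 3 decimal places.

7.722

p(7.3) = -6.71000, p(8.6) = 13.96000
u_2 = 8.60000 − 13.96000·(8.60000 − 7.30000) / (13.96000 − (-6.71000)) = 8.60000 − (18.14800)/(20.67000) = 7.72201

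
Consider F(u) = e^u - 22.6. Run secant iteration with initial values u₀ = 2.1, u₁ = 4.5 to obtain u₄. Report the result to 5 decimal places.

3.23535

F(2.1) = -14.4338301, F(4.5) = 67.4171313
u₂ = 4.5000000 − 67.4171313·(4.5000000 − 2.1000000) / (67.4171313 − (-14.4338301)) = 4.5000000 − (161.8011151)/(81.8509614) = 2.5232228
F(2.5232228) = -10.1312840
u₃ = 2.5232228 − (-10.1312840)·(2.5232228 − 4.5000000) / (-10.1312840 − 67.4171313) = 2.5232228 − (20.0272913)/(-77.5484153) = 2.7814781
F(2.7814781) = -6.4571357
u₄ = 2.7814781 − (-6.4571357)·(2.7814781 − 2.5232228) / (-6.4571357 − (-10.1312840)) = 2.7814781 − (-1.6675897)/(3.6741483) = 3.2353492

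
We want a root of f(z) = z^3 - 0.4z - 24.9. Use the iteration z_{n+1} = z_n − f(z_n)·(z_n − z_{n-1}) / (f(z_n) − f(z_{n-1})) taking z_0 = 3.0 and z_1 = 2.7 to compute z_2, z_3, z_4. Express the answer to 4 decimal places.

2.9625, 2.9661, 2.9658

f(3.0) = 0.900000, f(2.7) = -6.297000
z_2 = 2.700000 − (-6.297000)·(2.700000 − 3.000000) / (-6.297000 − 0.900000) = 2.700000 − (1.889100)/(-7.197000) = 2.962484
f(2.962484) = -0.085302
z_3 = 2.962484 − (-0.085302)·(2.962484 − 2.700000) / (-0.085302 − (-6.297000)) = 2.962484 − (-0.022390)/(6.211698) = 2.966089
f(2.966089) = 0.008276
z_4 = 2.966089 − 0.008276·(2.966089 − 2.962484) / (0.008276 − (-0.085302)) = 2.966089 − (0.000030)/(0.093578) = 2.965770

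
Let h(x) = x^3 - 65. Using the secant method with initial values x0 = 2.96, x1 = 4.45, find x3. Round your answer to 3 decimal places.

h(2.96) = -39.06566, h(4.45) = 23.12113
x2 = 4.45000 − 23.12113·(4.45000 − 2.96000) / (23.12113 − (-39.06566)) = 4.45000 − (34.45048)/(62.18679) = 3.89602
h(3.89602) = -5.86260
x3 = 3.89602 − (-5.86260)·(3.89602 − 4.45000) / (-5.86260 − 23.12113) = 3.89602 − (3.24778)/(-28.98372) = 4.00807

4.008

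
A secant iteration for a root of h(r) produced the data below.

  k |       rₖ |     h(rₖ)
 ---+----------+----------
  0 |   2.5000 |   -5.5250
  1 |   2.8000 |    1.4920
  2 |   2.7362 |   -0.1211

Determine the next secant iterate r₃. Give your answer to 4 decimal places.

2.7410

r₃ = 2.7362 − (-0.1211)·(2.7362 − 2.8000) / (-0.1211 − 1.4920)
   = 2.7362 − (0.007726)/(-1.613100) = 2.740990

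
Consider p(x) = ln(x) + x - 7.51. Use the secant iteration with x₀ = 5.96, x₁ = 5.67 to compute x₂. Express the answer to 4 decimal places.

5.7594

p(5.96) = 0.235070, p(5.67) = -0.104811
x₂ = 5.670000 − (-0.104811)·(5.670000 − 5.960000) / (-0.104811 − 0.235070) = 5.670000 − (0.030395)/(-0.339881) = 5.759429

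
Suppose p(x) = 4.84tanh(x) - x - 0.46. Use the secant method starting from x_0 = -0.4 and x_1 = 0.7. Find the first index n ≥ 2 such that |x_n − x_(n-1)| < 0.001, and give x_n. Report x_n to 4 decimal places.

n = 5, x_n = 0.1205

p(-0.4) = -1.898953, p(0.7) = 1.765140
x_2 = 0.700000 − 1.765140·(1.100000)/(3.664093) = 0.170086;  |Δ| = 0.529914
p(0.170086) = 0.185283
x_3 = 0.170086 − 0.185283·(-0.529914)/(-1.579857) = 0.107939;  |Δ| = 0.062147
p(0.107939) = -0.047535
x_4 = 0.107939 − (-0.047535)·(-0.062147)/(-0.232818) = 0.120627;  |Δ| = 0.012689
p(0.120627) = 0.000394
x_5 = 0.120627 − 0.000394·(0.012689)/(0.047929) = 0.120523;  |Δ| = 0.000104
|x_5 − x_4| = 0.000104 < 0.001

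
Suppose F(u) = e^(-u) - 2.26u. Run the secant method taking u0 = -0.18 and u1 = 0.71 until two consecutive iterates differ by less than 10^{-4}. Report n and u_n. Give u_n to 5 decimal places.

n = 5, u_n = 0.32099

F(-0.18) = 1.6040174, F(0.71) = -1.1129558
u2 = 0.7100000 − (-1.1129558)·(0.8900000)/(-2.7169732) = 0.3454286;  |Δ| = 0.3645714
F(0.3454286) = -0.0727518
u3 = 0.3454286 − (-0.0727518)·(-0.3645714)/(1.0402040) = 0.3199305;  |Δ| = 0.0254981
F(0.3199305) = 0.0031565
u4 = 0.3199305 − 0.0031565·(-0.0254981)/(0.0759083) = 0.3209908;  |Δ| = 0.0010603
F(0.3209908) = -0.0000093
u5 = 0.3209908 − (-0.0000093)·(0.0010603)/(-0.0031659) = 0.3209877;  |Δ| = 0.0000031
|u5 − u4| = 0.0000031 < 10^{-4}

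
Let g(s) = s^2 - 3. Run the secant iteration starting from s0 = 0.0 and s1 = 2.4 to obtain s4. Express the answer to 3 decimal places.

1.747

g(0.0) = -3.00000, g(2.4) = 2.76000
s2 = 2.40000 − 2.76000·(2.40000 − 0.00000) / (2.76000 − (-3.00000)) = 2.40000 − (6.62400)/(5.76000) = 1.25000
g(1.25000) = -1.43750
s3 = 1.25000 − (-1.43750)·(1.25000 − 2.40000) / (-1.43750 − 2.76000) = 1.25000 − (1.65312)/(-4.19750) = 1.64384
g(1.64384) = -0.29780
s4 = 1.64384 − (-0.29780)·(1.64384 − 1.25000) / (-0.29780 − (-1.43750)) = 1.64384 − (-0.11729)/(1.13970) = 1.74675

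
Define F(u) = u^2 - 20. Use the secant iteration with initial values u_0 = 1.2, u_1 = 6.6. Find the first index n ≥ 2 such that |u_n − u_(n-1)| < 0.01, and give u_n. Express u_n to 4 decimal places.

n = 6, u_n = 4.4721

F(1.2) = -18.560000, F(6.6) = 23.560000
u_2 = 6.600000 − 23.560000·(5.400000)/(42.120000) = 3.579487;  |Δ| = 3.020513
F(3.579487) = -7.187272
u_3 = 3.579487 − (-7.187272)·(-3.020513)/(-30.747272) = 4.285542;  |Δ| = 0.706054
F(4.285542) = -1.634134
u_4 = 4.285542 − (-1.634134)·(0.706054)/(5.553138) = 4.493314;  |Δ| = 0.207772
F(4.493314) = 0.189868
u_5 = 4.493314 − 0.189868·(0.207772)/(1.824001) = 4.471686;  |Δ| = 0.021628
F(4.471686) = -0.004026
u_6 = 4.471686 − (-0.004026)·(-0.021628)/(-0.193894) = 4.472135;  |Δ| = 0.000449
|u_6 − u_5| = 0.000449 < 0.01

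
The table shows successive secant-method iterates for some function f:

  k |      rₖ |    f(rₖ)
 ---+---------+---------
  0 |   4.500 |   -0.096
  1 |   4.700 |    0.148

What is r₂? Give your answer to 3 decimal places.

4.579

r₂ = 4.700 − 0.148·(4.700 − 4.500) / (0.148 − (-0.096))
   = 4.700 − (0.02960)/(0.24400) = 4.57869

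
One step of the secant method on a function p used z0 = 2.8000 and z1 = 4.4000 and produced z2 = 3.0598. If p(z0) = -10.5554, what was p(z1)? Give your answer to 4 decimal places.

The secant line through (2.8000, -10.5554) and (4.4000, p(z1)) crosses zero at z2 = 3.0598.
So (2.8000, -10.5554), (4.4000, p(z1)), (3.0598, 0) are collinear:
p(z1) = -10.5554 · (4.4000 − 3.0598) / (2.8000 − 3.0598) = -10.5554 · (1.340200)/(-0.259800) = 54.450913

54.4509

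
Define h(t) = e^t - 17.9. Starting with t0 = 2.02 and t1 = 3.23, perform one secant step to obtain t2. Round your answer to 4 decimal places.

h(2.02) = -10.361675, h(3.23) = 7.379657
t2 = 3.230000 − 7.379657·(3.230000 − 2.020000) / (7.379657 − (-10.361675)) = 3.230000 − (8.929385)/(17.741332) = 2.726690

2.7267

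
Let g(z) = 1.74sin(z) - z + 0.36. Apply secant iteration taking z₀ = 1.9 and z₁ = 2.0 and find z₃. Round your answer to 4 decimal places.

1.9659

g(1.9) = 0.106562, g(2.0) = -0.057822
z₂ = 2.000000 − (-0.057822)·(2.000000 − 1.900000) / (-0.057822 − 0.106562) = 2.000000 − (-0.005782)/(-0.164385) = 1.964825
g(1.964825) = 0.001839
z₃ = 1.964825 − 0.001839·(1.964825 − 2.000000) / (0.001839 − (-0.057822)) = 1.964825 − (-0.000065)/(0.059661) = 1.965909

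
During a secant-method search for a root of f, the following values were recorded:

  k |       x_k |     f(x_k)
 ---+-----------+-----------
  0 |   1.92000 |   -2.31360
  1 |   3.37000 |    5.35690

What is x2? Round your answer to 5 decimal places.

2.35735

x2 = 3.37000 − 5.35690·(3.37000 − 1.92000) / (5.35690 − (-2.31360))
   = 3.37000 − (7.7675050)/(7.6705000) = 2.3573535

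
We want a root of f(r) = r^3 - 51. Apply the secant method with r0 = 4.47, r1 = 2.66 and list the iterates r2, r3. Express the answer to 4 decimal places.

f(4.47) = 38.314623, f(2.66) = -32.178904
r2 = 2.660000 − (-32.178904)·(2.660000 − 4.470000) / (-32.178904 − 38.314623) = 2.660000 − (58.243816)/(-70.493527) = 3.486229
f(3.486229) = -8.629085
r3 = 3.486229 − (-8.629085)·(3.486229 − 2.660000) / (-8.629085 − (-32.178904)) = 3.486229 − (-7.129603)/(23.549819) = 3.788975

3.4862, 3.7890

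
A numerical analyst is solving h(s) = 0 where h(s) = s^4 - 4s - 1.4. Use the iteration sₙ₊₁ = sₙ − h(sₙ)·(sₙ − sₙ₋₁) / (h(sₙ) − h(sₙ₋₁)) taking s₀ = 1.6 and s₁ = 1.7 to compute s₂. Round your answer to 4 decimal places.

h(1.6) = -1.246400, h(1.7) = 0.152100
s₂ = 1.700000 − 0.152100·(1.700000 − 1.600000) / (0.152100 − (-1.246400)) = 1.700000 − (0.015210)/(1.398500) = 1.689124

1.6891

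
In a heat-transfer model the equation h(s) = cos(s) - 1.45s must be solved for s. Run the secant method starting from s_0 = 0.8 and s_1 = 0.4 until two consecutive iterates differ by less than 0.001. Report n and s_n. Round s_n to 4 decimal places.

n = 4, s_n = 0.5777

h(0.8) = -0.463293, h(0.4) = 0.341061
s_2 = 0.400000 − 0.341061·(-0.400000)/(0.804354) = 0.569607;  |Δ| = 0.169607
h(0.569607) = 0.016182
s_3 = 0.569607 − 0.016182·(0.169607)/(-0.324879) = 0.578055;  |Δ| = 0.008448
h(0.578055) = -0.000654
s_4 = 0.578055 − (-0.000654)·(0.008448)/(-0.016836) = 0.577727;  |Δ| = 0.000328
|s_4 − s_3| = 0.000328 < 0.001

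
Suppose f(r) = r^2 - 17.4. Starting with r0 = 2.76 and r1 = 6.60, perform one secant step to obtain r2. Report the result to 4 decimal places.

3.8051

f(2.76) = -9.782400, f(6.60) = 26.160000
r2 = 6.600000 − 26.160000·(6.600000 − 2.760000) / (26.160000 − (-9.782400)) = 6.600000 − (100.454400)/(35.942400) = 3.805128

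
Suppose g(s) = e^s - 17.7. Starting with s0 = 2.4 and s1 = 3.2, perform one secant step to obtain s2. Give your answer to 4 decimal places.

2.7954

g(2.4) = -6.676824, g(3.2) = 6.832530
s2 = 3.200000 − 6.832530·(3.200000 − 2.400000) / (6.832530 − (-6.676824)) = 3.200000 − (5.466024)/(13.509354) = 2.795390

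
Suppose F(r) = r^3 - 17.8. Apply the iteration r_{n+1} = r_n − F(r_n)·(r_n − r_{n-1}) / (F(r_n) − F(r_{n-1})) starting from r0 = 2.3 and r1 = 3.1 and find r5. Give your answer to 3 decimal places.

F(2.3) = -5.63300, F(3.1) = 11.99100
r2 = 3.10000 − 11.99100·(3.10000 − 2.30000) / (11.99100 − (-5.63300)) = 3.10000 − (9.59280)/(17.62400) = 2.55570
F(2.55570) = -1.10725
r3 = 2.55570 − (-1.10725)·(2.55570 − 3.10000) / (-1.10725 − 11.99100) = 2.55570 − (0.60268)/(-13.09825) = 2.60171
F(2.60171) = -0.18932
r4 = 2.60171 − (-0.18932)·(2.60171 − 2.55570) / (-0.18932 − (-1.10725)) = 2.60171 − (-0.00871)/(0.91793) = 2.61120
F(2.61120) = 0.00409
r5 = 2.61120 − 0.00409·(2.61120 − 2.60171) / (0.00409 − (-0.18932)) = 2.61120 − (0.00004)/(0.19341) = 2.61100

2.611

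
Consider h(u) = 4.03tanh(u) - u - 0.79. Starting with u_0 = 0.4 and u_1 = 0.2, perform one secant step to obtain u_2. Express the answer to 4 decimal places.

0.2726

h(0.4) = 0.341194, h(0.2) = -0.194577
u_2 = 0.200000 − (-0.194577)·(0.200000 − 0.400000) / (-0.194577 − 0.341194) = 0.200000 − (0.038915)/(-0.535772) = 0.272634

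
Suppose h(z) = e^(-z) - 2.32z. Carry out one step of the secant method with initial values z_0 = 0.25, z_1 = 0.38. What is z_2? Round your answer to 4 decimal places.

0.3152

h(0.25) = 0.198801, h(0.38) = -0.197739
z_2 = 0.380000 − (-0.197739)·(0.380000 − 0.250000) / (-0.197739 − 0.198801) = 0.380000 − (-0.025706)/(-0.396539) = 0.315174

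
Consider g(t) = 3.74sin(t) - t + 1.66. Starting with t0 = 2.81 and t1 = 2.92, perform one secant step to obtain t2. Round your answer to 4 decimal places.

2.8247

g(2.81) = 0.067555, g(2.92) = -0.438009
t2 = 2.920000 − (-0.438009)·(2.920000 − 2.810000) / (-0.438009 − 0.067555) = 2.920000 − (-0.048181)/(-0.505564) = 2.824698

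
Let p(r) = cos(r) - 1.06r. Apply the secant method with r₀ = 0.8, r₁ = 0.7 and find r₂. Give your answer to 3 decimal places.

0.713

p(0.8) = -0.15129, p(0.7) = 0.02284
r₂ = 0.70000 − 0.02284·(0.70000 − 0.80000) / (0.02284 − (-0.15129)) = 0.70000 − (-0.00228)/(0.17414) = 0.71312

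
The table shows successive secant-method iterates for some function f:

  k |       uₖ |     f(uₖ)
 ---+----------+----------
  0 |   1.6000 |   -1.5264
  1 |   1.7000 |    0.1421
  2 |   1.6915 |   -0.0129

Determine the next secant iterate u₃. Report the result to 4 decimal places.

1.6922

u₃ = 1.6915 − (-0.0129)·(1.6915 − 1.7000) / (-0.0129 − 0.1421)
   = 1.6915 − (0.000110)/(-0.155000) = 1.692207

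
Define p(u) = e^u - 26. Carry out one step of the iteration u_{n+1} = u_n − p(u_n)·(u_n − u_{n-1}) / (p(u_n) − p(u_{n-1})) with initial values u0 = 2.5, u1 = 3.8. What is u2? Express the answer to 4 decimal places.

p(2.5) = -13.817506, p(3.8) = 18.701184
u2 = 3.800000 − 18.701184·(3.800000 − 2.500000) / (18.701184 − (-13.817506)) = 3.800000 − (24.311540)/(32.518691) = 3.052383

3.0524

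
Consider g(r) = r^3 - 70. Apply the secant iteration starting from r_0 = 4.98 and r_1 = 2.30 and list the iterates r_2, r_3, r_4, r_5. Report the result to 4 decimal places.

g(4.98) = 53.505992, g(2.30) = -57.833000
r_2 = 2.300000 − (-57.833000)·(2.300000 − 4.980000) / (-57.833000 − 53.505992) = 2.300000 − (154.992440)/(-111.338992) = 3.692077
g(3.692077) = -19.671705
r_3 = 3.692077 − (-19.671705)·(3.692077 − 2.300000) / (-19.671705 − (-57.833000)) = 3.692077 − (-27.384526)/(38.161295) = 4.409676
g(4.409676) = 15.747243
r_4 = 4.409676 − 15.747243·(4.409676 − 3.692077) / (15.747243 − (-19.671705)) = 4.409676 − (11.300214)/(35.418948) = 4.090632
g(4.090632) = -1.550344
r_5 = 4.090632 − (-1.550344)·(4.090632 − 4.409676) / (-1.550344 − 15.747243) = 4.090632 − (0.494629)/(-17.297587) = 4.119227

3.6921, 4.4097, 4.0906, 4.1192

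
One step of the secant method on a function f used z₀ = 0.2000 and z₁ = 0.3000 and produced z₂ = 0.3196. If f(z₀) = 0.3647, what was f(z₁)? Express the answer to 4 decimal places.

The secant line through (0.2000, 0.3647) and (0.3000, f(z₁)) crosses zero at z₂ = 0.3196.
So (0.2000, 0.3647), (0.3000, f(z₁)), (0.3196, 0) are collinear:
f(z₁) = 0.3647 · (0.3000 − 0.3196) / (0.2000 − 0.3196) = 0.3647 · (-0.019600)/(-0.119600) = 0.059767

0.0598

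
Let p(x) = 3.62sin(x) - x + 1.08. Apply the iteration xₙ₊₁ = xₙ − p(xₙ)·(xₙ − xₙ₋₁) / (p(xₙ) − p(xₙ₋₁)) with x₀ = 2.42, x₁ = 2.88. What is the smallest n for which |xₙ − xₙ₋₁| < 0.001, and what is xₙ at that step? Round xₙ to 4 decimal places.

n = 4, xₙ = 2.6829

p(2.42) = 1.051304, p(2.88) = -0.863798
x₂ = 2.880000 − (-0.863798)·(0.460000)/(-1.915102) = 2.672519;  |Δ| = 0.207481
p(2.672519) = 0.043938
x₃ = 2.672519 − 0.043938·(-0.207481)/(0.907736) = 2.682562;  |Δ| = 0.010043
p(2.682562) = 0.001385
x₄ = 2.682562 − 0.001385·(0.010043)/(-0.042554) = 2.682889;  |Δ| = 0.000327
|x₄ − x₃| = 0.000327 < 0.001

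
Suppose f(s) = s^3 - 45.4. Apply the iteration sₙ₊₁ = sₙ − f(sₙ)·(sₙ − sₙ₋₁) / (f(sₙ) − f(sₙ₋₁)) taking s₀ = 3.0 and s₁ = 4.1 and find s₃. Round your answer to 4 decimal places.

f(3.0) = -18.400000, f(4.1) = 23.521000
s₂ = 4.100000 − 23.521000·(4.100000 − 3.000000) / (23.521000 − (-18.400000)) = 4.100000 − (25.873100)/(41.921000) = 3.482813
f(3.482813) = -3.153529
s₃ = 3.482813 − (-3.153529)·(3.482813 − 4.100000) / (-3.153529 − 23.521000) = 3.482813 − (1.946317)/(-26.674529) = 3.555778

3.5558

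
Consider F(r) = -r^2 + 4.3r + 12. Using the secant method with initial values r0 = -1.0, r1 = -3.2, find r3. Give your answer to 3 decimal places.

F(-1.0) = 6.70000, F(-3.2) = -12.00000
r2 = -3.20000 − (-12.00000)·(-3.20000 − (-1.00000)) / (-12.00000 − 6.70000) = -3.20000 − (26.40000)/(-18.70000) = -1.78824
F(-1.78824) = 1.11280
r3 = -1.78824 − 1.11280·(-1.78824 − (-3.20000)) / (1.11280 − (-12.00000)) = -1.78824 − (1.57102)/(13.11280) = -1.90804

-1.908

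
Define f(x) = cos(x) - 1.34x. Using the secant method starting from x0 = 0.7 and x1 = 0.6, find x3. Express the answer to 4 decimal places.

0.6112

f(0.7) = -0.173158, f(0.6) = 0.021336
x2 = 0.600000 − 0.021336·(0.600000 − 0.700000) / (0.021336 − (-0.173158)) = 0.600000 − (-0.002134)/(0.194493) = 0.610970
f(0.610970) = 0.000392
x3 = 0.610970 − 0.000392·(0.610970 − 0.600000) / (0.000392 − 0.021336) = 0.610970 − (0.000004)/(-0.020943) = 0.611175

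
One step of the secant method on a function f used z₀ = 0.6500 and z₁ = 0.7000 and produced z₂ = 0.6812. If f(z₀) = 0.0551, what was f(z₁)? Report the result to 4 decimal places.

The secant line through (0.6500, 0.0551) and (0.7000, f(z₁)) crosses zero at z₂ = 0.6812.
So (0.6500, 0.0551), (0.7000, f(z₁)), (0.6812, 0) are collinear:
f(z₁) = 0.0551 · (0.7000 − 0.6812) / (0.6500 − 0.6812) = 0.0551 · (0.018800)/(-0.031200) = -0.033201

-0.0332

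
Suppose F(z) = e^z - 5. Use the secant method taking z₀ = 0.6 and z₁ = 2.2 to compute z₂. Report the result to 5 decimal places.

1.30591

F(0.6) = -3.1778812, F(2.2) = 4.0250135
z₂ = 2.2000000 − 4.0250135·(2.2000000 − 0.6000000) / (4.0250135 − (-3.1778812)) = 2.2000000 − (6.4400216)/(7.2028947) = 1.3059120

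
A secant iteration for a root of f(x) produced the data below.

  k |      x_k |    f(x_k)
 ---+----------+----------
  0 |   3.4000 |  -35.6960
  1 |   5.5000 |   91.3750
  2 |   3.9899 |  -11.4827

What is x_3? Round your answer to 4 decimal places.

x_3 = 3.9899 − (-11.4827)·(3.9899 − 5.5000) / (-11.4827 − 91.3750)
   = 3.9899 − (17.340025)/(-102.857700) = 4.158483

4.1585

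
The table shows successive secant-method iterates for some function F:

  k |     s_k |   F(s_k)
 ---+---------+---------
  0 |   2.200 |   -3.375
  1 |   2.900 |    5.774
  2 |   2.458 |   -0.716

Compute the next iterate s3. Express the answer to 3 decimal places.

s3 = 2.458 − (-0.716)·(2.458 − 2.900) / (-0.716 − 5.774)
   = 2.458 − (0.31647)/(-6.49000) = 2.50676

2.507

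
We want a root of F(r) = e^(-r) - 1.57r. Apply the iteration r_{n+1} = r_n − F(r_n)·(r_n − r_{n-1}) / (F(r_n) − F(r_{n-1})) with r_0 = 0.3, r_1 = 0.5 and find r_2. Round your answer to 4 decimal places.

F(0.3) = 0.269818, F(0.5) = -0.178469
r_2 = 0.500000 − (-0.178469)·(0.500000 − 0.300000) / (-0.178469 − 0.269818) = 0.500000 − (-0.035694)/(-0.448288) = 0.420377

0.4204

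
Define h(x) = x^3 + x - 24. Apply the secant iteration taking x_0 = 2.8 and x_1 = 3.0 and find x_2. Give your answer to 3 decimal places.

2.771

h(2.8) = 0.75200, h(3.0) = 6.00000
x_2 = 3.00000 − 6.00000·(3.00000 − 2.80000) / (6.00000 − 0.75200) = 3.00000 − (1.20000)/(5.24800) = 2.77134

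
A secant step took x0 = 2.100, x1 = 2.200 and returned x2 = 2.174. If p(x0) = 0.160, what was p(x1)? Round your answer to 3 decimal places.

The secant line through (2.100, 0.160) and (2.200, p(x1)) crosses zero at x2 = 2.174.
So (2.100, 0.160), (2.200, p(x1)), (2.174, 0) are collinear:
p(x1) = 0.160 · (2.200 − 2.174) / (2.100 − 2.174) = 0.160 · (0.02600)/(-0.07400) = -0.05622

-0.056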